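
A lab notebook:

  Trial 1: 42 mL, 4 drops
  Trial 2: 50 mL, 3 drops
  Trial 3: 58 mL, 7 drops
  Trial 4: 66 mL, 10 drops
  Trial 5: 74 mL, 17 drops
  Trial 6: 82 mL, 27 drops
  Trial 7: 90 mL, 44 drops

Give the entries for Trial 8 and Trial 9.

ML: +8 each step; 42, 50, 58, 66, 74, 82, 90 → 98 → 106.
Drops: each term is the sum of the two before it, so 4, 3, 7, 10, 17, 27, 44 → 71 → 115.
So the next two lines are 98 mL, 71 drops and 106 mL, 115 drops.

98 mL, 71 drops; 106 mL, 115 drops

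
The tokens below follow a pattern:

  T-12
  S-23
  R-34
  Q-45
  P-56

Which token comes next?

Letter: T, S, R, Q, P → O (letters move back 1 place in the alphabet).
For the second component, +11 each step: 12, 23, 34, 45, 56 → 67.
Combining the parts gives O-67.

O-67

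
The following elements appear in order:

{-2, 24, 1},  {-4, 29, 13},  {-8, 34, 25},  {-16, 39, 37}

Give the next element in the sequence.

{-32, 44, 49}

First component: -2, -4, -8, -16 → -32 (×2 each step).
Second component: +5 each step, so 24, 29, 34, 39 → 44.
Third component: 1, 13, 25, 37 → 49 (+12 each step).
So the next element is {-32, 44, 49}.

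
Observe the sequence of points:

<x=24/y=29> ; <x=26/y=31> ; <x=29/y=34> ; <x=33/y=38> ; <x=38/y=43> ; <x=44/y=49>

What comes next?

<x=51/y=56>

X: 24, 26, 29, 33, 38, 44 → 51 (differences are 2, 3, 4, … (increasing by 1 each time)).
Y: 29, 31, 34, 38, 43, 49 → 56 (always 5 more than the x).
Putting it together: <x=51/y=56>.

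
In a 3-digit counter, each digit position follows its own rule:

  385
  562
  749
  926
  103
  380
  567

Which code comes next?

First digit goes 3, 5, 7, 9, 1, 3, 5 → 7 (+2 each step, mod 10).
Second digit — −2 each step, mod 10: 8, 6, 4, 2, 0, 8, 6 → 4.
Third digit: −3 each step, mod 10; 5, 2, 9, 6, 3, 0, 7 → 4.
So the next code is 744.

744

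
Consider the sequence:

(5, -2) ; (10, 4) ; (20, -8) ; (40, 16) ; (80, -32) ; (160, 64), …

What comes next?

First coordinate: ×2 each step; 5, 10, 20, 40, 80, 160 → 320.
Second coordinate: -2, 4, -8, 16, -32, 64 → -128 (×(-2) each step).
Combining the parts gives (320, -128).

(320, -128)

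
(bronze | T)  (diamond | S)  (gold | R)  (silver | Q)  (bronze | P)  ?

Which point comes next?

Rank — repeats bronze → diamond → gold → silver: bronze, diamond, gold, silver, bronze → diamond.
Letter: T, S, R, Q, P → O (letters move back 1 place in the alphabet).
Combining the parts gives (diamond | O).

(diamond | O)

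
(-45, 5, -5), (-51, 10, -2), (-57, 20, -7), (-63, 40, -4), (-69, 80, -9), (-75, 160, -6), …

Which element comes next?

First component: −6 each step, so -45, -51, -57, -63, -69, -75 → -81.
Second component: 5, 10, 20, 40, 80, 160 → 320 (×2 each step).
Third component: alternating steps +3, −5, +3, −5, …; -5, -2, -7, -4, -9, -6 → -11.
Putting it together: (-81, 320, -11).

(-81, 320, -11)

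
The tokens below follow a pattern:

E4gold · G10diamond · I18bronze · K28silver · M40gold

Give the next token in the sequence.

O54diamond

Letter: E, G, I, K, M → O (letters move forward 2 places in the alphabet).
Second component: differences are 6, 8, 10, … (increasing by 2 each time); 4, 10, 18, 28, 40 → 54.
Rank: gold, diamond, bronze, silver, gold → diamond (repeats gold → diamond → bronze → silver).
Putting it together: O54diamond.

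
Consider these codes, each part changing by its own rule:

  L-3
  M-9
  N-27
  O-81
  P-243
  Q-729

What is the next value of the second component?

2187

Letter: letters move forward 1 place in the alphabet, so L, M, N, O, P, Q → R.
For the second component, ×3 each step: 3, 9, 27, 81, 243, 729 → 2187.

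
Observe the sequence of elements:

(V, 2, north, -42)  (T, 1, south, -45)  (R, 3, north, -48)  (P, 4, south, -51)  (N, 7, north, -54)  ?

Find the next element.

Letter: letters move back 2 places in the alphabet, so V, T, R, P, N → L.
Second coordinate goes 2, 1, 3, 4, 7 → 11 (each term is the sum of the two before it).
Direction: alternates north ↔ south; north, south, north, south, north → south.
Fourth coordinate: -42, -45, -48, -51, -54 → -57 (−3 each step).
Putting it together: (L, 11, south, -57).

(L, 11, south, -57)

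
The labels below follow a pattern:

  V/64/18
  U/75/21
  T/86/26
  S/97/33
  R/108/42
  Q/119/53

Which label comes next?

P/130/66

For the letter, letters move back 1 place in the alphabet: V, U, T, S, R, Q → P.
Second component: +11 each step; 64, 75, 86, 97, 108, 119 → 130.
For the third component, differences are 3, 5, 7, … (increasing by 2 each time): 18, 21, 26, 33, 42, 53 → 66.
Combining the parts gives P/130/66.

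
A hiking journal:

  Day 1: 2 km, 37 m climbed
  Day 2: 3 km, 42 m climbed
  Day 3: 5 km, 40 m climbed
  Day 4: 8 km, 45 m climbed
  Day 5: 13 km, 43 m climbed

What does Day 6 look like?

Km: each term is the sum of the two before it, so 2, 3, 5, 8, 13 → 21.
M climbed — alternating steps +5, −2, +5, −2, …: 37, 42, 40, 45, 43 → 48.
So the next record is 21 km, 48 m climbed.

21 km, 48 m climbed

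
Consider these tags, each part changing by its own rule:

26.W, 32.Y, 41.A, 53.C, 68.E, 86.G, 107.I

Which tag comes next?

131.K

First component: 26, 32, 41, 53, 68, 86, 107 → 131 (differences are 6, 9, 12, … (increasing by 3 each time)).
Letter: letters move forward 2 places in the alphabet, wrapping Z→A; W, Y, A, C, E, G, I → K.
Combining the parts gives 131.K.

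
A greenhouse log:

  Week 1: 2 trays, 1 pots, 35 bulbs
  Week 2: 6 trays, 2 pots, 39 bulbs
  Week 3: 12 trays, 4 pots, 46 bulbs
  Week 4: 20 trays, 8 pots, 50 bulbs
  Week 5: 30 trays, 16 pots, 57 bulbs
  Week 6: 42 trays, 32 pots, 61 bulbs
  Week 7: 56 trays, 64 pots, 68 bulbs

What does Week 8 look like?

Trays goes 2, 6, 12, 20, 30, 42, 56 → 72 (differences are 4, 6, 8, … (increasing by 2 each time)).
Pots: 1, 2, 4, 8, 16, 32, 64 → 128 (×2 each step).
Bulbs: alternating steps +4, +7, +4, +7, …; 35, 39, 46, 50, 57, 61, 68 → 72.
Putting it together: 72 trays, 128 pots, 72 bulbs.

72 trays, 128 pots, 72 bulbs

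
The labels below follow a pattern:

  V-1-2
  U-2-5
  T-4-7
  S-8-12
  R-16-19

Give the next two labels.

Letter goes V, U, T, S, R → Q → P (letters move back 1 place in the alphabet).
For the second component, ×2 each step: 1, 2, 4, 8, 16 → 32 → 64.
Third component: each term is the sum of the two before it, so 2, 5, 7, 12, 19 → 31 → 50.
So the next two labels are Q-32-31 and P-64-50.

Q-32-31, P-64-50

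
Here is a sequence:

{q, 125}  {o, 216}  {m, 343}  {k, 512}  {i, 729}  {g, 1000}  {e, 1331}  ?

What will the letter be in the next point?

c

Letter: q, o, m, k, i, g, e → c (letters move back 2 places in the alphabet).
For the second slot, perfect cubes: 5³, 6³, 7³, …: 125, 216, 343, 512, 729, 1000, 1331 → 1728.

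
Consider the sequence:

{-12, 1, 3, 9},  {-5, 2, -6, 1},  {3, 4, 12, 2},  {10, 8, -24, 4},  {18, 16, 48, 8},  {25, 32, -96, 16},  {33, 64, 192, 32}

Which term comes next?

First component: alternating steps +7, +8, +7, +8, …, so -12, -5, 3, 10, 18, 25, 33 → 40.
Second component goes 1, 2, 4, 8, 16, 32, 64 → 128 (×2 each step).
Third component goes 3, -6, 12, -24, 48, -96, 192 → -384 (×(-2) each step).
Fourth component: 9, 1, 2, 4, 8, 16, 32 → 64 (always the previous value of the second component).
So the next term is {40, 128, -384, 64}.

{40, 128, -384, 64}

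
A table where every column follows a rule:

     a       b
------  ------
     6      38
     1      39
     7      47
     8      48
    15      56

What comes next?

Column a: each term is the sum of the two before it, so 6, 1, 7, 8, 15 → 23.
Column b: alternating steps +1, +8, +1, +8, …, so 38, 39, 47, 48, 56 → 57.
Putting it together: 23  57.

23  57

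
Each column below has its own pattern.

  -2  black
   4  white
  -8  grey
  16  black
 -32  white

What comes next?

64  grey

For the first component, ×(-2) each step: -2, 4, -8, 16, -32 → 64.
Shade: repeats black → white → grey, so black, white, grey, black, white → grey.
Putting it together: 64  grey.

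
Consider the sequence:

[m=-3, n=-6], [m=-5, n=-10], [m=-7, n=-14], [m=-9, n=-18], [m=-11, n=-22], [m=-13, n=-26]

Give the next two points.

[m=-15, n=-30], [m=-17, n=-34]

M: −2 each step; -3, -5, -7, -9, -11, -13 → -15 → -17.
N: always 2 × the m, so -6, -10, -14, -18, -22, -26 → -30 → -34.
Putting the parts together: [m=-15, n=-30] and then [m=-17, n=-34].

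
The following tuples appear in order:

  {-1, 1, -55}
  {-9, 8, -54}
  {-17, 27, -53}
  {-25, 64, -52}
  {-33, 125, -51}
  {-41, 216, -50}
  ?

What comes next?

First value: −8 each step; -1, -9, -17, -25, -33, -41 → -49.
Second value — perfect cubes: 1³, 2³, 3³, …: 1, 8, 27, 64, 125, 216 → 343.
Third value goes -55, -54, -53, -52, -51, -50 → -49 (+1 each step).
Putting it together: {-49, 343, -49}.

{-49, 343, -49}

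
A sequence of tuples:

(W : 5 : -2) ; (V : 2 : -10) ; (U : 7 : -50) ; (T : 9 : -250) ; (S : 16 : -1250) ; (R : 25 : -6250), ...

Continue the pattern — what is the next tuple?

(Q : 41 : -31250)

Letter: letters move back 1 place in the alphabet, so W, V, U, T, S, R → Q.
Second slot: 5, 2, 7, 9, 16, 25 → 41 (each term is the sum of the two before it).
Third slot: -2, -10, -50, -250, -1250, -6250 → -31250 (×5 each step).
So the next tuple is (Q : 41 : -31250).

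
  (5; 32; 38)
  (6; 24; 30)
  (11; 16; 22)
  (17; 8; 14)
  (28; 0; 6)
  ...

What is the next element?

First entry: each term is the sum of the two before it; 5, 6, 11, 17, 28 → 45.
Second entry: −8 each step; 32, 24, 16, 8, 0 → -8.
Third entry — always 6 more than the second entry: 38, 30, 22, 14, 6 → -2.
So the next element is (45; -8; -2).

(45; -8; -2)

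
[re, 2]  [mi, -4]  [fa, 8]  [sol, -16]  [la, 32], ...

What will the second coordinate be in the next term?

-64

Note: runs through the solfège scale do→ti, so re, mi, fa, sol, la → ti.
For the second coordinate, ×(-2) each step: 2, -4, 8, -16, 32 → -64.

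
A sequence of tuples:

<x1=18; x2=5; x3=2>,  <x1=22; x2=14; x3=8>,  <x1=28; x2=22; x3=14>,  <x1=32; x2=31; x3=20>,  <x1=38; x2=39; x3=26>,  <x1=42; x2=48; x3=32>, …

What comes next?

<x1=48; x2=56; x3=38>

For the x1, alternating steps +4, +6, +4, +6, …: 18, 22, 28, 32, 38, 42 → 48.
X2: 5, 14, 22, 31, 39, 48 → 56 (alternating steps +9, +8, +9, +8, …).
X3: +6 each step, so 2, 8, 14, 20, 26, 32 → 38.
Putting it together: <x1=48; x2=56; x3=38>.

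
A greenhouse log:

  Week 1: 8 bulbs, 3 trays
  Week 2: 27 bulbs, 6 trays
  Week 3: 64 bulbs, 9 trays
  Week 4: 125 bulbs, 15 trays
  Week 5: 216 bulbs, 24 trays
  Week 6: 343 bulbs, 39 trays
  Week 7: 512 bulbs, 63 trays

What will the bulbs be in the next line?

Bulbs: perfect cubes: 2³, 3³, 4³, …, so 8, 27, 64, 125, 216, 343, 512 → 729.

729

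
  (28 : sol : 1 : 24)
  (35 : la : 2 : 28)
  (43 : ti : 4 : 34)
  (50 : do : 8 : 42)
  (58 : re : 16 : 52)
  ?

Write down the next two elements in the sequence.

(65 : mi : 32 : 64), (73 : fa : 64 : 78)

First slot: 28, 35, 43, 50, 58 → 65 → 73 (alternating steps +7, +8, +7, +8, …).
Note goes sol, la, ti, do, re → mi → fa (runs through the solfège scale do→ti).
For the third slot, ×2 each step: 1, 2, 4, 8, 16 → 32 → 64.
Fourth slot: differences are 4, 6, 8, … (increasing by 2 each time); 24, 28, 34, 42, 52 → 64 → 78.
Putting the parts together: (65 : mi : 32 : 64) and then (73 : fa : 64 : 78).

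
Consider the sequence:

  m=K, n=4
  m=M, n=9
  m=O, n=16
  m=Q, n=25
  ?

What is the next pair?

M: letters move forward 2 places in the alphabet, so K, M, O, Q → S.
N: 4, 9, 16, 25 → 36 (perfect squares: 2², 3², 4², …).
So the next pair is m=S, n=36.

m=S, n=36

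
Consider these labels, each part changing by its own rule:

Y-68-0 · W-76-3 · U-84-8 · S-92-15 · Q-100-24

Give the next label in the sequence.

O-108-35

Letter — letters move back 2 places in the alphabet: Y, W, U, S, Q → O.
For the second component, +8 each step: 68, 76, 84, 92, 100 → 108.
Third component: 0, 3, 8, 15, 24 → 35 (differences are 3, 5, 7, … (increasing by 2 each time)).
Putting it together: O-108-35.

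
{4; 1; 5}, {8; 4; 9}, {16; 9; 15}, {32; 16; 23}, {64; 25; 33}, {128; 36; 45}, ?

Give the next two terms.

{256; 49; 59}, {512; 64; 75}

First component goes 4, 8, 16, 32, 64, 128 → 256 → 512 (×2 each step).
Second component: perfect squares: 1², 2², 3², …, so 1, 4, 9, 16, 25, 36 → 49 → 64.
Third component: differences are 4, 6, 8, … (increasing by 2 each time), so 5, 9, 15, 23, 33, 45 → 59 → 75.
So the next two terms are {256; 49; 59} and {512; 64; 75}.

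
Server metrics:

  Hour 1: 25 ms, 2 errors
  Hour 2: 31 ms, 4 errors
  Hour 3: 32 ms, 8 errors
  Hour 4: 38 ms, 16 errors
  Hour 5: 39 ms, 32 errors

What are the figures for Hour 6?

Ms goes 25, 31, 32, 38, 39 → 45 (alternating steps +6, +1, +6, +1, …).
Errors goes 2, 4, 8, 16, 32 → 64 (×2 each step).
Combining the parts gives 45 ms, 64 errors.

45 ms, 64 errors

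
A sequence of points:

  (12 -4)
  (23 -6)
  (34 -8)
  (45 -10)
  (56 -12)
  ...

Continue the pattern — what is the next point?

First coordinate: +11 each step, so 12, 23, 34, 45, 56 → 67.
For the second coordinate, −2 each step: -4, -6, -8, -10, -12 → -14.
Putting it together: (67 -14).

(67 -14)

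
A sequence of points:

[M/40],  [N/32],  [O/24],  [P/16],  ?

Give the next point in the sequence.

For the letter, letters move forward 1 place in the alphabet: M, N, O, P → Q.
Second part: −8 each step; 40, 32, 24, 16 → 8.
So the next point is [Q/8].

[Q/8]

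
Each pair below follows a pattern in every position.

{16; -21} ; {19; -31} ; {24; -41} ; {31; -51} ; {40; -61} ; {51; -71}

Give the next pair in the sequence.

{64; -81}

First value: differences are 3, 5, 7, … (increasing by 2 each time), so 16, 19, 24, 31, 40, 51 → 64.
Second value: −10 each step; -21, -31, -41, -51, -61, -71 → -81.
Putting it together: {64; -81}.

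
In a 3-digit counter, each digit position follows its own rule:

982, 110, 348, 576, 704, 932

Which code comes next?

First digit — +2 each step, mod 10: 9, 1, 3, 5, 7, 9 → 1.
Second digit goes 8, 1, 4, 7, 0, 3 → 6 (+3 each step, mod 10).
Third digit — −2 each step, mod 10: 2, 0, 8, 6, 4, 2 → 0.
Combining the parts gives 160.

160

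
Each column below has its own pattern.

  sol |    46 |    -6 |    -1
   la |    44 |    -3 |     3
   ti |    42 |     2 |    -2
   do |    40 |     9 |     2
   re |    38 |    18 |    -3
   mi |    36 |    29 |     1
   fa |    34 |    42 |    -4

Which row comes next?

sol  32  57  0

Note goes sol, la, ti, do, re, mi, fa → sol (runs through the solfège scale do→ti).
Second component: −2 each step, so 46, 44, 42, 40, 38, 36, 34 → 32.
Third component: differences are 3, 5, 7, … (increasing by 2 each time), so -6, -3, 2, 9, 18, 29, 42 → 57.
For the fourth component, alternating steps +4, −5, +4, −5, …: -1, 3, -2, 2, -3, 1, -4 → 0.
So the next row is sol  32  57  0.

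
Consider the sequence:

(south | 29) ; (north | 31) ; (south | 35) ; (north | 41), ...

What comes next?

Direction: alternates south ↔ north, so south, north, south, north → south.
Second component goes 29, 31, 35, 41 → 49 (differences are 2, 4, 6, … (increasing by 2 each time)).
Combining the parts gives (south | 49).

(south | 49)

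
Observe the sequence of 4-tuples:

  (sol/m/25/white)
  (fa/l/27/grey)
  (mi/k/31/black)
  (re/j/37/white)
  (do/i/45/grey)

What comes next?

(ti/h/55/black)

Note goes sol, fa, mi, re, do → ti (runs backward through the solfège scale do→ti).
Letter — letters move back 1 place in the alphabet: m, l, k, j, i → h.
Third component: differences are 2, 4, 6, … (increasing by 2 each time); 25, 27, 31, 37, 45 → 55.
Shade goes white, grey, black, white, grey → black (repeats white → grey → black).
So the next 4-tuple is (ti/h/55/black).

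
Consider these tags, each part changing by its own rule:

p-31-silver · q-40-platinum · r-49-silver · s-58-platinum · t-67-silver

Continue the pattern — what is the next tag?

Letter: letters move forward 1 place in the alphabet, so p, q, r, s, t → u.
Second component — +9 each step: 31, 40, 49, 58, 67 → 76.
Metal: silver, platinum, silver, platinum, silver → platinum (alternates silver ↔ platinum).
Putting it together: u-76-platinum.

u-76-platinum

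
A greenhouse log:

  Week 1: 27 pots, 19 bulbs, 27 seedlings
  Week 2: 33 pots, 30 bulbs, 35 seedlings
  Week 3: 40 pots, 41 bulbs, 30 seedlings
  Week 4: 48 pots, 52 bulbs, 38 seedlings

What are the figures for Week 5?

57 pots, 63 bulbs, 33 seedlings

Pots goes 27, 33, 40, 48 → 57 (differences are 6, 7, 8, … (increasing by 1 each time)).
Bulbs: 19, 30, 41, 52 → 63 (+11 each step).
For the seedlings, alternating steps +8, −5, +8, −5, …: 27, 35, 30, 38 → 33.
So the next record is 57 pots, 63 bulbs, 33 seedlings.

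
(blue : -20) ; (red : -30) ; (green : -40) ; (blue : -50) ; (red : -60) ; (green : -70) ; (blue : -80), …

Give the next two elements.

Colour — repeats blue → red → green: blue, red, green, blue, red, green, blue → red → green.
For the second value, −10 each step: -20, -30, -40, -50, -60, -70, -80 → -90 → -100.
Putting the parts together: (red : -90) and then (green : -100).

(red : -90), (green : -100)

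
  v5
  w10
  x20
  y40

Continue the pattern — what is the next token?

Letter: letters move forward 1 place in the alphabet, so v, w, x, y → z.
Second component goes 5, 10, 20, 40 → 80 (×2 each step).
Combining the parts gives z80.

z80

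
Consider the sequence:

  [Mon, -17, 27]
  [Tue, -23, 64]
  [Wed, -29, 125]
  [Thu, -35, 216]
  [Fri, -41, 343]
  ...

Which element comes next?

[Sat, -47, 512]

Day: runs through the weekdays Mon→Sun; Mon, Tue, Wed, Thu, Fri → Sat.
Second component goes -17, -23, -29, -35, -41 → -47 (−6 each step).
Third component goes 27, 64, 125, 216, 343 → 512 (perfect cubes: 3³, 4³, 5³, …).
So the next element is [Sat, -47, 512].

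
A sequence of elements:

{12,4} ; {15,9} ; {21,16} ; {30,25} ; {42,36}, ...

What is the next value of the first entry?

First entry goes 12, 15, 21, 30, 42 → 57 (differences are 3, 6, 9, … (increasing by 3 each time)).

57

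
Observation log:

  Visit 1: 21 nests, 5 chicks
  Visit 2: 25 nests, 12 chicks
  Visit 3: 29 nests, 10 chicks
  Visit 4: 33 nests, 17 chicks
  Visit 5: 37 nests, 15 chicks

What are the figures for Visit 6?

41 nests, 22 chicks

Nests goes 21, 25, 29, 33, 37 → 41 (+4 each step).
Chicks: alternating steps +7, −2, +7, −2, …, so 5, 12, 10, 17, 15 → 22.
So the next record is 41 nests, 22 chicks.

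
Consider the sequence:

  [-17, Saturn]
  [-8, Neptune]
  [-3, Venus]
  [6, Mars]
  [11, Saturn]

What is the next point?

For the first slot, alternating steps +9, +5, +9, +5, …: -17, -8, -3, 6, 11 → 20.
Planet: repeats Saturn → Neptune → Venus → Mars, so Saturn, Neptune, Venus, Mars, Saturn → Neptune.
Putting it together: [20, Neptune].

[20, Neptune]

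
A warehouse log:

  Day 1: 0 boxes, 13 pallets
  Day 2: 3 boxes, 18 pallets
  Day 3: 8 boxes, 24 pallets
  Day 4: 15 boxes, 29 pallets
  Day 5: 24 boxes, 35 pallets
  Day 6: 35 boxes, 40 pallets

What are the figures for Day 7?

48 boxes, 46 pallets

Boxes: differences are 3, 5, 7, … (increasing by 2 each time); 0, 3, 8, 15, 24, 35 → 48.
Pallets: alternating steps +5, +6, +5, +6, …, so 13, 18, 24, 29, 35, 40 → 46.
Putting it together: 48 boxes, 46 pallets.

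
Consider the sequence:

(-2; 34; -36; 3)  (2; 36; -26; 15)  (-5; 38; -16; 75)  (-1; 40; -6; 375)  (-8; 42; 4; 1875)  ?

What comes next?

First coordinate — alternating steps +4, −7, +4, −7, …: -2, 2, -5, -1, -8 → -4.
Second coordinate goes 34, 36, 38, 40, 42 → 44 (+2 each step).
Third coordinate — +10 each step: -36, -26, -16, -6, 4 → 14.
Fourth coordinate: 3, 15, 75, 375, 1875 → 9375 (×5 each step).
So the next term is (-4; 44; 14; 9375).

(-4; 44; 14; 9375)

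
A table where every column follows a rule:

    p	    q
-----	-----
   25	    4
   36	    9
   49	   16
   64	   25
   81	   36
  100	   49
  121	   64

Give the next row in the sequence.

144  81

Column p: 25, 36, 49, 64, 81, 100, 121 → 144 (perfect squares: 5², 6², 7², …).
Column q: perfect squares: 2², 3², 4², …, so 4, 9, 16, 25, 36, 49, 64 → 81.
Combining the parts gives 144  81.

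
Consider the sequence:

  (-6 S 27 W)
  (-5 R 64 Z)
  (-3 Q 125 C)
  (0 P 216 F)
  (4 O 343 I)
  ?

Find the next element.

First component — differences are 1, 2, 3, … (increasing by 1 each time): -6, -5, -3, 0, 4 → 9.
First letter: letters move back 1 place in the alphabet, so S, R, Q, P, O → N.
Third component: perfect cubes: 3³, 4³, 5³, …; 27, 64, 125, 216, 343 → 512.
Second letter goes W, Z, C, F, I → L (letters move forward 3 places in the alphabet, wrapping Z→A).
Putting it together: (9 N 512 L).

(9 N 512 L)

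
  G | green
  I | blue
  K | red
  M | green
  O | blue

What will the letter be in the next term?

Letter — letters move forward 2 places in the alphabet: G, I, K, M, O → Q.

Q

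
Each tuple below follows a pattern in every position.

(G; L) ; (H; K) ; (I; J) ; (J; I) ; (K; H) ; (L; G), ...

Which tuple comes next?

For the first letter, letters move forward 1 place in the alphabet: G, H, I, J, K, L → M.
Second letter: letters move back 1 place in the alphabet, so L, K, J, I, H, G → F.
Putting it together: (M; F).

(M; F)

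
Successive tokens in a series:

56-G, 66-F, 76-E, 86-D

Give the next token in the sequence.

For the first component, +10 each step: 56, 66, 76, 86 → 96.
Letter — letters move back 1 place in the alphabet: G, F, E, D → C.
So the next token is 96-C.

96-C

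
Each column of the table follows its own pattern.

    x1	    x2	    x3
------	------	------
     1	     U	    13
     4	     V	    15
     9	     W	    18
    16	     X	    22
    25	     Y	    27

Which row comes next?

For the column x1, perfect squares: 1², 2², 3², …: 1, 4, 9, 16, 25 → 36.
For the column x2, letters move forward 1 place in the alphabet: U, V, W, X, Y → Z.
For the column x3, differences are 2, 3, 4, … (increasing by 1 each time): 13, 15, 18, 22, 27 → 33.
Combining the parts gives 36  Z  33.

36  Z  33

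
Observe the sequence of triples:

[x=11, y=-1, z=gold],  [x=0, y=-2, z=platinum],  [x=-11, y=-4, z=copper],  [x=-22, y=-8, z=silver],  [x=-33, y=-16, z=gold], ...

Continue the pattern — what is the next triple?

X — −11 each step: 11, 0, -11, -22, -33 → -44.
Y goes -1, -2, -4, -8, -16 → -32 (×2 each step).
Z goes gold, platinum, copper, silver, gold → platinum (repeats gold → platinum → copper → silver).
Putting it together: [x=-44, y=-32, z=platinum].

[x=-44, y=-32, z=platinum]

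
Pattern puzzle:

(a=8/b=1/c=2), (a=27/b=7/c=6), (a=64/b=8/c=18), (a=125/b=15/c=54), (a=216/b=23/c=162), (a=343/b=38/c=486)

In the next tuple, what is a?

512

A: 8, 27, 64, 125, 216, 343 → 512 (perfect cubes: 2³, 3³, 4³, …).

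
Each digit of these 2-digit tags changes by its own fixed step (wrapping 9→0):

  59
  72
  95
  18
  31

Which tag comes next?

54

First digit: +2 each step, mod 10; 5, 7, 9, 1, 3 → 5.
Second digit: +3 each step, mod 10; 9, 2, 5, 8, 1 → 4.
Putting it together: 54.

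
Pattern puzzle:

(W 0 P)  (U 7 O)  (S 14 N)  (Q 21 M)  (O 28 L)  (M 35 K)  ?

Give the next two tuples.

(K 42 J), (I 49 I)

First letter — letters move back 2 places in the alphabet: W, U, S, Q, O, M → K → I.
Second value goes 0, 7, 14, 21, 28, 35 → 42 → 49 (+7 each step).
Second letter: letters move back 1 place in the alphabet, so P, O, N, M, L, K → J → I.
So the next two tuples are (K 42 J) and (I 49 I).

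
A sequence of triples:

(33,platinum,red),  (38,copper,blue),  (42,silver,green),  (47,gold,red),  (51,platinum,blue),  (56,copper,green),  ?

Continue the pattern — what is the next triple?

First component: alternating steps +5, +4, +5, +4, …, so 33, 38, 42, 47, 51, 56 → 60.
Metal: repeats platinum → copper → silver → gold, so platinum, copper, silver, gold, platinum, copper → silver.
Colour: repeats red → blue → green, so red, blue, green, red, blue, green → red.
Combining the parts gives (60,silver,red).

(60,silver,red)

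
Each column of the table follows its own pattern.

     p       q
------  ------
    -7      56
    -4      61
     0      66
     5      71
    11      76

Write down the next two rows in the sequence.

Column p goes -7, -4, 0, 5, 11 → 18 → 26 (differences are 3, 4, 5, … (increasing by 1 each time)).
Column q — +5 each step: 56, 61, 66, 71, 76 → 81 → 86.
So the next two rows are 18  81 and 26  86.

18  81; 26  86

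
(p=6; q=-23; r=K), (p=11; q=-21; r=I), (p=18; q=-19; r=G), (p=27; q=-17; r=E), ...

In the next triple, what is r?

P: differences are 5, 7, 9, … (increasing by 2 each time); 6, 11, 18, 27 → 38.
Q: +2 each step, so -23, -21, -19, -17 → -15.
R goes K, I, G, E → C (letters move back 2 places in the alphabet).

C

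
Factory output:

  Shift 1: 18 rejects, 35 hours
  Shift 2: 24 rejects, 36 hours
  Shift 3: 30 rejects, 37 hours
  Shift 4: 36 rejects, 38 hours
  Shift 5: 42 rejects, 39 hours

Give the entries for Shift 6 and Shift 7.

Rejects: 18, 24, 30, 36, 42 → 48 → 54 (+6 each step).
For the hours, +1 each step: 35, 36, 37, 38, 39 → 40 → 41.
So the next two lines are 48 rejects, 40 hours and 54 rejects, 41 hours.

48 rejects, 40 hours; 54 rejects, 41 hours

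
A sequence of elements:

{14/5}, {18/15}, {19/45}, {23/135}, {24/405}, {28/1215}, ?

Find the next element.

{29/3645}

First value: 14, 18, 19, 23, 24, 28 → 29 (alternating steps +4, +1, +4, +1, …).
Second value: ×3 each step, so 5, 15, 45, 135, 405, 1215 → 3645.
Putting it together: {29/3645}.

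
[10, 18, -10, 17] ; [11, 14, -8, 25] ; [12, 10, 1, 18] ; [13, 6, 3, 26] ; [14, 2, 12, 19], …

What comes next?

[15, -2, 14, 27]

First coordinate: +1 each step, so 10, 11, 12, 13, 14 → 15.
Second coordinate goes 18, 14, 10, 6, 2 → -2 (−4 each step).
Third coordinate goes -10, -8, 1, 3, 12 → 14 (alternating steps +2, +9, +2, +9, …).
Fourth coordinate: alternating steps +8, −7, +8, −7, …; 17, 25, 18, 26, 19 → 27.
So the next 4-tuple is [15, -2, 14, 27].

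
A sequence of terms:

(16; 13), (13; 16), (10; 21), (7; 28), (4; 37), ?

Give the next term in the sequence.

(1; 48)

First entry — −3 each step: 16, 13, 10, 7, 4 → 1.
Second entry: differences are 3, 5, 7, … (increasing by 2 each time); 13, 16, 21, 28, 37 → 48.
Putting it together: (1; 48).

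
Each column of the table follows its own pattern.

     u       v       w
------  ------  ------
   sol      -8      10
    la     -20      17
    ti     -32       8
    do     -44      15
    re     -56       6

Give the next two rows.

Column u: runs through the solfège scale do→ti, so sol, la, ti, do, re → mi → fa.
Column v: −12 each step; -8, -20, -32, -44, -56 → -68 → -80.
Column w: 10, 17, 8, 15, 6 → 13 → 4 (alternating steps +7, −9, +7, −9, …).
Putting the parts together: mi  -68  13 and then fa  -80  4.

mi  -68  13; fa  -80  4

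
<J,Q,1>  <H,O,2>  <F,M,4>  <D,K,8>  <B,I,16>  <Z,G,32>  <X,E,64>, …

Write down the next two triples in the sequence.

<V,C,128>, <T,A,256>

First letter — letters move back 2 places in the alphabet, wrapping A→Z: J, H, F, D, B, Z, X → V → T.
Second letter goes Q, O, M, K, I, G, E → C → A (letters move back 2 places in the alphabet).
For the third slot, ×2 each step: 1, 2, 4, 8, 16, 32, 64 → 128 → 256.
Putting the parts together: <V,C,128> and then <T,A,256>.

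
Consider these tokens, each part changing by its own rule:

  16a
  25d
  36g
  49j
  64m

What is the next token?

81p

For the first component, perfect squares: 4², 5², 6², …: 16, 25, 36, 49, 64 → 81.
Letter: letters move forward 3 places in the alphabet; a, d, g, j, m → p.
Putting it together: 81p.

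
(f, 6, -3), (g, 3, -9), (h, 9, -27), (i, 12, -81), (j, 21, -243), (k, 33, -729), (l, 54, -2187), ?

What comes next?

Letter: letters move forward 1 place in the alphabet; f, g, h, i, j, k, l → m.
Second part: 6, 3, 9, 12, 21, 33, 54 → 87 (each term is the sum of the two before it).
Third part: ×3 each step, so -3, -9, -27, -81, -243, -729, -2187 → -6561.
Combining the parts gives (m, 87, -6561).

(m, 87, -6561)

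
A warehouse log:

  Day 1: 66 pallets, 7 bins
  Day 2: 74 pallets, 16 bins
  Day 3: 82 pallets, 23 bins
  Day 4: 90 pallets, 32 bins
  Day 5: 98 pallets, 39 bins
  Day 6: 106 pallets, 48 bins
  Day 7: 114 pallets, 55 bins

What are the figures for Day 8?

Pallets goes 66, 74, 82, 90, 98, 106, 114 → 122 (+8 each step).
Bins: alternating steps +9, +7, +9, +7, …; 7, 16, 23, 32, 39, 48, 55 → 64.
Putting it together: 122 pallets, 64 bins.

122 pallets, 64 bins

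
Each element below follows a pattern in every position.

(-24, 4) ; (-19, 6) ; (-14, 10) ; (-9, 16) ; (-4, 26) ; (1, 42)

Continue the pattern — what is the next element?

First value: -24, -19, -14, -9, -4, 1 → 6 (+5 each step).
For the second value, each term is the sum of the two before it: 4, 6, 10, 16, 26, 42 → 68.
Putting it together: (6, 68).

(6, 68)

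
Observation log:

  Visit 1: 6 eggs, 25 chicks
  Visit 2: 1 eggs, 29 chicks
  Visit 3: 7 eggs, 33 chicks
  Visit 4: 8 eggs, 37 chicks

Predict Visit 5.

15 eggs, 41 chicks

Eggs — each term is the sum of the two before it: 6, 1, 7, 8 → 15.
Chicks: 25, 29, 33, 37 → 41 (+4 each step).
Combining the parts gives 15 eggs, 41 chicks.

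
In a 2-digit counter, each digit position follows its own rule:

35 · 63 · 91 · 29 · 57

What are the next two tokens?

For the first digit, +3 each step, mod 10: 3, 6, 9, 2, 5 → 8 → 1.
Second digit: −2 each step, mod 10, so 5, 3, 1, 9, 7 → 5 → 3.
Putting the parts together: 85 and then 13.

85 then 13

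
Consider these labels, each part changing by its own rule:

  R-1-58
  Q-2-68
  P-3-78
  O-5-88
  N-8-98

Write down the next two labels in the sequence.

M-13-108 then L-21-118

Letter goes R, Q, P, O, N → M → L (letters move back 1 place in the alphabet).
Second component: each term is the sum of the two before it; 1, 2, 3, 5, 8 → 13 → 21.
For the third component, +10 each step: 58, 68, 78, 88, 98 → 108 → 118.
Putting the parts together: M-13-108 and then L-21-118.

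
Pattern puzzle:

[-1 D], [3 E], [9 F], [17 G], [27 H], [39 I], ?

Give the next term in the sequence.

For the first component, differences are 4, 6, 8, … (increasing by 2 each time): -1, 3, 9, 17, 27, 39 → 53.
Letter: letters move forward 1 place in the alphabet; D, E, F, G, H, I → J.
So the next term is [53 J].

[53 J]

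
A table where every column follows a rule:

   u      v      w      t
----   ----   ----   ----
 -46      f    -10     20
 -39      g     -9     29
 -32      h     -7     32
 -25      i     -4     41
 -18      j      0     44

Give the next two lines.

-11  k  5  53; -4  l  11  56

Column u: +7 each step, so -46, -39, -32, -25, -18 → -11 → -4.
Column v — letters move forward 1 place in the alphabet: f, g, h, i, j → k → l.
Column w: differences are 1, 2, 3, … (increasing by 1 each time), so -10, -9, -7, -4, 0 → 5 → 11.
For the column t, alternating steps +9, +3, +9, +3, …: 20, 29, 32, 41, 44 → 53 → 56.
Putting the parts together: -11  k  5  53 and then -4  l  11  56.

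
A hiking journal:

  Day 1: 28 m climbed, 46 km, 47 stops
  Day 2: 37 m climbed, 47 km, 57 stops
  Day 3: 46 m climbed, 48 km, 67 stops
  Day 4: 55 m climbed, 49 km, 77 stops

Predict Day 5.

64 m climbed, 50 km, 87 stops

M climbed — +9 each step: 28, 37, 46, 55 → 64.
Km: +1 each step; 46, 47, 48, 49 → 50.
Stops: 47, 57, 67, 77 → 87 (+10 each step).
So the next record is 64 m climbed, 50 km, 87 stops.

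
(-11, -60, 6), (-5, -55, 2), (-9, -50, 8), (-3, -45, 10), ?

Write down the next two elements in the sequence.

(-7, -40, 18), (-1, -35, 28)

First entry: alternating steps +6, −4, +6, −4, …, so -11, -5, -9, -3 → -7 → -1.
Second entry: +5 each step, so -60, -55, -50, -45 → -40 → -35.
Third entry: each term is the sum of the two before it; 6, 2, 8, 10 → 18 → 28.
Putting the parts together: (-7, -40, 18) and then (-1, -35, 28).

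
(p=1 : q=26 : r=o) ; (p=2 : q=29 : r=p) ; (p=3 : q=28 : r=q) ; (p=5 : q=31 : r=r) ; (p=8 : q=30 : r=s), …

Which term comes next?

(p=13 : q=33 : r=t)

For the p, each term is the sum of the two before it: 1, 2, 3, 5, 8 → 13.
Q: alternating steps +3, −1, +3, −1, …, so 26, 29, 28, 31, 30 → 33.
R: letters move forward 1 place in the alphabet, so o, p, q, r, s → t.
So the next term is (p=13 : q=33 : r=t).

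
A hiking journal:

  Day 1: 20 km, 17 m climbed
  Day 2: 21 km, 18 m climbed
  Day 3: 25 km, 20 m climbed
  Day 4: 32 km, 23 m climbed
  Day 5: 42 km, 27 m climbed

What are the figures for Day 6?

Km: 20, 21, 25, 32, 42 → 55 (differences are 1, 4, 7, … (increasing by 3 each time)).
M climbed: differences are 1, 2, 3, … (increasing by 1 each time); 17, 18, 20, 23, 27 → 32.
Combining the parts gives 55 km, 32 m climbed.

55 km, 32 m climbed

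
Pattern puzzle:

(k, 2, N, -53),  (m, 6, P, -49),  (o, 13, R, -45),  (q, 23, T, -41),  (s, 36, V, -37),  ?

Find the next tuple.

(u, 52, X, -33)

First letter: letters move forward 2 places in the alphabet; k, m, o, q, s → u.
Second value: 2, 6, 13, 23, 36 → 52 (differences are 4, 7, 10, … (increasing by 3 each time)).
Second letter: letters move forward 2 places in the alphabet; N, P, R, T, V → X.
For the fourth value, +4 each step: -53, -49, -45, -41, -37 → -33.
Putting it together: (u, 52, X, -33).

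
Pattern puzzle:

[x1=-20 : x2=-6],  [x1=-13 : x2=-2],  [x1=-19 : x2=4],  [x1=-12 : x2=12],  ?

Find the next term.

[x1=-18 : x2=22]

X1: alternating steps +7, −6, +7, −6, …, so -20, -13, -19, -12 → -18.
For the x2, differences are 4, 6, 8, … (increasing by 2 each time): -6, -2, 4, 12 → 22.
Putting it together: [x1=-18 : x2=22].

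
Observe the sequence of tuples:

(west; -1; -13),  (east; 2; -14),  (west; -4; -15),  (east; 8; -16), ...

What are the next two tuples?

Direction goes west, east, west, east → west → east (alternates west ↔ east).
Second coordinate: ×(-2) each step, so -1, 2, -4, 8 → -16 → 32.
Third coordinate — −1 each step: -13, -14, -15, -16 → -17 → -18.
So the next two tuples are (west; -16; -17) and (east; 32; -18).

(west; -16; -17), (east; 32; -18)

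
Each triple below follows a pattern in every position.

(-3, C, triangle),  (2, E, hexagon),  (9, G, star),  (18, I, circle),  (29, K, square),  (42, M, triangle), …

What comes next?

First component — differences are 5, 7, 9, … (increasing by 2 each time): -3, 2, 9, 18, 29, 42 → 57.
Letter: letters move forward 2 places in the alphabet, so C, E, G, I, K, M → O.
Shape: triangle, hexagon, star, circle, square, triangle → hexagon (repeats triangle → hexagon → star → circle → square).
Combining the parts gives (57, O, hexagon).

(57, O, hexagon)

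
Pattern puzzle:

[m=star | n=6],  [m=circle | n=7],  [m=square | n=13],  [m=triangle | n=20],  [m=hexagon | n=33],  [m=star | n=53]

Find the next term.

[m=circle | n=86]

M: star, circle, square, triangle, hexagon, star → circle (repeats star → circle → square → triangle → hexagon).
N: each term is the sum of the two before it; 6, 7, 13, 20, 33, 53 → 86.
Putting it together: [m=circle | n=86].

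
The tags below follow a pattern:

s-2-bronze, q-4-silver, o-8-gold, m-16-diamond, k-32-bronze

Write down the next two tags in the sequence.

i-64-silver then g-128-gold

For the letter, letters move back 2 places in the alphabet: s, q, o, m, k → i → g.
Second component goes 2, 4, 8, 16, 32 → 64 → 128 (×2 each step).
Rank: bronze, silver, gold, diamond, bronze → silver → gold (repeats bronze → silver → gold → diamond).
Putting the parts together: i-64-silver and then g-128-gold.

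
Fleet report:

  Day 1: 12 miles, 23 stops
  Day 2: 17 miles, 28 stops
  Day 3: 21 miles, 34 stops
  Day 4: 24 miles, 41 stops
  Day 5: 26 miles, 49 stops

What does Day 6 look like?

27 miles, 58 stops

Miles: 12, 17, 21, 24, 26 → 27 (differences are 5, 4, 3, … (decreasing by 1 each time)).
For the stops, differences are 5, 6, 7, … (increasing by 1 each time): 23, 28, 34, 41, 49 → 58.
Putting it together: 27 miles, 58 stops.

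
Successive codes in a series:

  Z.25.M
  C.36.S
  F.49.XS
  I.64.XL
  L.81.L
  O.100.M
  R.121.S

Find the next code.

For the letter, letters move forward 3 places in the alphabet, wrapping Z→A: Z, C, F, I, L, O, R → U.
Second component: perfect squares: 5², 6², 7², …; 25, 36, 49, 64, 81, 100, 121 → 144.
Size: repeats M → S → XS → XL → L, so M, S, XS, XL, L, M, S → XS.
So the next code is U.144.XS.

U.144.XS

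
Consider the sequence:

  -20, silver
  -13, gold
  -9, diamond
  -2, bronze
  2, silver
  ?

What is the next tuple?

First part goes -20, -13, -9, -2, 2 → 9 (alternating steps +7, +4, +7, +4, …).
Rank: silver, gold, diamond, bronze, silver → gold (repeats silver → gold → diamond → bronze).
Combining the parts gives 9, gold.

9, gold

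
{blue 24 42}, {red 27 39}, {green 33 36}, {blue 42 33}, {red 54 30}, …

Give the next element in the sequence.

Colour goes blue, red, green, blue, red → green (repeats blue → red → green).
Second part: differences are 3, 6, 9, … (increasing by 3 each time), so 24, 27, 33, 42, 54 → 69.
Third part goes 42, 39, 36, 33, 30 → 27 (−3 each step).
Combining the parts gives {green 69 27}.

{green 69 27}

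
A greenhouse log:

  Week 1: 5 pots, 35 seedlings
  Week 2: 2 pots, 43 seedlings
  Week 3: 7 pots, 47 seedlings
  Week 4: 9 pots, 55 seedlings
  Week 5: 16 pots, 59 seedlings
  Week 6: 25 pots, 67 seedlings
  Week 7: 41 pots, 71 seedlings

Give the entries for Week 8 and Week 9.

Pots goes 5, 2, 7, 9, 16, 25, 41 → 66 → 107 (each term is the sum of the two before it).
Seedlings: alternating steps +8, +4, +8, +4, …; 35, 43, 47, 55, 59, 67, 71 → 79 → 83.
Putting the parts together: 66 pots, 79 seedlings and then 107 pots, 83 seedlings.

66 pots, 79 seedlings; 107 pots, 83 seedlings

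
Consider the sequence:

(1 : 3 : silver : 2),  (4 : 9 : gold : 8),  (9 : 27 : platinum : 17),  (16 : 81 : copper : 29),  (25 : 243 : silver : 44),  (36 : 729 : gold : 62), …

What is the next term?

(49 : 2187 : platinum : 83)

For the first slot, perfect squares: 1², 2², 3², …: 1, 4, 9, 16, 25, 36 → 49.
For the second slot, ×3 each step: 3, 9, 27, 81, 243, 729 → 2187.
For the metal, repeats silver → gold → platinum → copper: silver, gold, platinum, copper, silver, gold → platinum.
Fourth slot: differences are 6, 9, 12, … (increasing by 3 each time); 2, 8, 17, 29, 44, 62 → 83.
Combining the parts gives (49 : 2187 : platinum : 83).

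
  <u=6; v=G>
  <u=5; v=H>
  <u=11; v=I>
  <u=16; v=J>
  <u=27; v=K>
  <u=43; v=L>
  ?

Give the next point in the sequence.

U: each term is the sum of the two before it, so 6, 5, 11, 16, 27, 43 → 70.
For the v, letters move forward 1 place in the alphabet: G, H, I, J, K, L → M.
So the next point is <u=70; v=M>.

<u=70; v=M>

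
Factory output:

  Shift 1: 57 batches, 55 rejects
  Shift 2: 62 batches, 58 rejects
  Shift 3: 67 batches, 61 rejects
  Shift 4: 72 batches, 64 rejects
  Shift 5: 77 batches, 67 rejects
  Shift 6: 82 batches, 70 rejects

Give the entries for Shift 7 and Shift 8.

Batches — +5 each step: 57, 62, 67, 72, 77, 82 → 87 → 92.
Rejects goes 55, 58, 61, 64, 67, 70 → 73 → 76 (+3 each step).
Putting the parts together: 87 batches, 73 rejects and then 92 batches, 76 rejects.

87 batches, 73 rejects; 92 batches, 76 rejects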